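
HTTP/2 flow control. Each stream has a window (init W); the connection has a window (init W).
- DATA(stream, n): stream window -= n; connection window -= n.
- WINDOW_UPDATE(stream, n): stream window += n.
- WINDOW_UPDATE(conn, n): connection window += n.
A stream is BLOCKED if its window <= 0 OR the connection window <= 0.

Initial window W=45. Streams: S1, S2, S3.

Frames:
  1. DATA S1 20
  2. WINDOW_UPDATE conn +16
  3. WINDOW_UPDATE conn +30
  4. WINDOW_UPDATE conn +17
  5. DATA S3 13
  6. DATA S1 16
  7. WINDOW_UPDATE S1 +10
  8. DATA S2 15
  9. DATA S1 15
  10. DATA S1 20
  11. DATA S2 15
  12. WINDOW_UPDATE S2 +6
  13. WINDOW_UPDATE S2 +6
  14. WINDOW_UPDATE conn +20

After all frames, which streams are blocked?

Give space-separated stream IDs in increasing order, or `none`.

Answer: S1

Derivation:
Op 1: conn=25 S1=25 S2=45 S3=45 blocked=[]
Op 2: conn=41 S1=25 S2=45 S3=45 blocked=[]
Op 3: conn=71 S1=25 S2=45 S3=45 blocked=[]
Op 4: conn=88 S1=25 S2=45 S3=45 blocked=[]
Op 5: conn=75 S1=25 S2=45 S3=32 blocked=[]
Op 6: conn=59 S1=9 S2=45 S3=32 blocked=[]
Op 7: conn=59 S1=19 S2=45 S3=32 blocked=[]
Op 8: conn=44 S1=19 S2=30 S3=32 blocked=[]
Op 9: conn=29 S1=4 S2=30 S3=32 blocked=[]
Op 10: conn=9 S1=-16 S2=30 S3=32 blocked=[1]
Op 11: conn=-6 S1=-16 S2=15 S3=32 blocked=[1, 2, 3]
Op 12: conn=-6 S1=-16 S2=21 S3=32 blocked=[1, 2, 3]
Op 13: conn=-6 S1=-16 S2=27 S3=32 blocked=[1, 2, 3]
Op 14: conn=14 S1=-16 S2=27 S3=32 blocked=[1]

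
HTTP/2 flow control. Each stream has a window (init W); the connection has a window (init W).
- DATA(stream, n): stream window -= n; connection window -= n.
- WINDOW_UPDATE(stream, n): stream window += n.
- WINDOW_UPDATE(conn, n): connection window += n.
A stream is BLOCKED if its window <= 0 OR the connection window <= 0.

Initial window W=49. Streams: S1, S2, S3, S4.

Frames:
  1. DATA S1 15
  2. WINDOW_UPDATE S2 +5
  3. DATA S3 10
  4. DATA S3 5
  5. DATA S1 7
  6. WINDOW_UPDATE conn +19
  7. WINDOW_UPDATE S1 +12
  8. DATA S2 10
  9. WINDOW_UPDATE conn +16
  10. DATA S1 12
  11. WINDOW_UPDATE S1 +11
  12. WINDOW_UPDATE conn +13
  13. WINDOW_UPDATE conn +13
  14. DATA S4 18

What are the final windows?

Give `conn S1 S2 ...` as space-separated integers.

Answer: 33 38 44 34 31

Derivation:
Op 1: conn=34 S1=34 S2=49 S3=49 S4=49 blocked=[]
Op 2: conn=34 S1=34 S2=54 S3=49 S4=49 blocked=[]
Op 3: conn=24 S1=34 S2=54 S3=39 S4=49 blocked=[]
Op 4: conn=19 S1=34 S2=54 S3=34 S4=49 blocked=[]
Op 5: conn=12 S1=27 S2=54 S3=34 S4=49 blocked=[]
Op 6: conn=31 S1=27 S2=54 S3=34 S4=49 blocked=[]
Op 7: conn=31 S1=39 S2=54 S3=34 S4=49 blocked=[]
Op 8: conn=21 S1=39 S2=44 S3=34 S4=49 blocked=[]
Op 9: conn=37 S1=39 S2=44 S3=34 S4=49 blocked=[]
Op 10: conn=25 S1=27 S2=44 S3=34 S4=49 blocked=[]
Op 11: conn=25 S1=38 S2=44 S3=34 S4=49 blocked=[]
Op 12: conn=38 S1=38 S2=44 S3=34 S4=49 blocked=[]
Op 13: conn=51 S1=38 S2=44 S3=34 S4=49 blocked=[]
Op 14: conn=33 S1=38 S2=44 S3=34 S4=31 blocked=[]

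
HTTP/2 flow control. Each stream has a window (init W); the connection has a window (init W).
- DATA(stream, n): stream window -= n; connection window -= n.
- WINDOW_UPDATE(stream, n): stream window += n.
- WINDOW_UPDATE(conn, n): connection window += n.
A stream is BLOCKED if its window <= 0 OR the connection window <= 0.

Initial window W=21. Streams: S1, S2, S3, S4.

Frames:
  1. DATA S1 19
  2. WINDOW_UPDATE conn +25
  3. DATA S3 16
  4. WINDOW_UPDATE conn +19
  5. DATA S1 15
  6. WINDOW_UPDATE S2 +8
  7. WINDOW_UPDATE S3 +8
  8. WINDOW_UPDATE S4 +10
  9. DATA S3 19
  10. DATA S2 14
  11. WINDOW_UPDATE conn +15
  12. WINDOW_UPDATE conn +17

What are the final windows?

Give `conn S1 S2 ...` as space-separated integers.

Answer: 14 -13 15 -6 31

Derivation:
Op 1: conn=2 S1=2 S2=21 S3=21 S4=21 blocked=[]
Op 2: conn=27 S1=2 S2=21 S3=21 S4=21 blocked=[]
Op 3: conn=11 S1=2 S2=21 S3=5 S4=21 blocked=[]
Op 4: conn=30 S1=2 S2=21 S3=5 S4=21 blocked=[]
Op 5: conn=15 S1=-13 S2=21 S3=5 S4=21 blocked=[1]
Op 6: conn=15 S1=-13 S2=29 S3=5 S4=21 blocked=[1]
Op 7: conn=15 S1=-13 S2=29 S3=13 S4=21 blocked=[1]
Op 8: conn=15 S1=-13 S2=29 S3=13 S4=31 blocked=[1]
Op 9: conn=-4 S1=-13 S2=29 S3=-6 S4=31 blocked=[1, 2, 3, 4]
Op 10: conn=-18 S1=-13 S2=15 S3=-6 S4=31 blocked=[1, 2, 3, 4]
Op 11: conn=-3 S1=-13 S2=15 S3=-6 S4=31 blocked=[1, 2, 3, 4]
Op 12: conn=14 S1=-13 S2=15 S3=-6 S4=31 blocked=[1, 3]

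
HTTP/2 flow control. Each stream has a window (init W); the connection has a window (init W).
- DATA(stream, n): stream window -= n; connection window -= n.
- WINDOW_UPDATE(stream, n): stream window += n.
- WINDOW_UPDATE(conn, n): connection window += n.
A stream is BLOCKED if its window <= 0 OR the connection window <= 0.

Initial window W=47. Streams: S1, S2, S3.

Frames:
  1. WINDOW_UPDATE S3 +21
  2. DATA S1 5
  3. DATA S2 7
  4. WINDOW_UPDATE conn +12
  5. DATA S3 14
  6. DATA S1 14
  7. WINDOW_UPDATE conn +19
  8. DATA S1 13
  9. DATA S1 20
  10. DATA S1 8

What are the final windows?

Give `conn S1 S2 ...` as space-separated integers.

Op 1: conn=47 S1=47 S2=47 S3=68 blocked=[]
Op 2: conn=42 S1=42 S2=47 S3=68 blocked=[]
Op 3: conn=35 S1=42 S2=40 S3=68 blocked=[]
Op 4: conn=47 S1=42 S2=40 S3=68 blocked=[]
Op 5: conn=33 S1=42 S2=40 S3=54 blocked=[]
Op 6: conn=19 S1=28 S2=40 S3=54 blocked=[]
Op 7: conn=38 S1=28 S2=40 S3=54 blocked=[]
Op 8: conn=25 S1=15 S2=40 S3=54 blocked=[]
Op 9: conn=5 S1=-5 S2=40 S3=54 blocked=[1]
Op 10: conn=-3 S1=-13 S2=40 S3=54 blocked=[1, 2, 3]

Answer: -3 -13 40 54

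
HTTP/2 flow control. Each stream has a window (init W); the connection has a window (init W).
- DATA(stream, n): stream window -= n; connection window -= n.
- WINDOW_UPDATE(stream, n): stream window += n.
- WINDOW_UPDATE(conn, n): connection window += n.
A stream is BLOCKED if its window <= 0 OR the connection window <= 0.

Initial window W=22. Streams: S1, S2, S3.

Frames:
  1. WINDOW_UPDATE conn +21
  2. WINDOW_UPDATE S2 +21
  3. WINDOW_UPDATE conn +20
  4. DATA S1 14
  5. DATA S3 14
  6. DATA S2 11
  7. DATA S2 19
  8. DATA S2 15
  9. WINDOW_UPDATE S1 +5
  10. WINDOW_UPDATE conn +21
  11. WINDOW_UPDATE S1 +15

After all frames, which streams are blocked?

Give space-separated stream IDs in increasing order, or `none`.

Op 1: conn=43 S1=22 S2=22 S3=22 blocked=[]
Op 2: conn=43 S1=22 S2=43 S3=22 blocked=[]
Op 3: conn=63 S1=22 S2=43 S3=22 blocked=[]
Op 4: conn=49 S1=8 S2=43 S3=22 blocked=[]
Op 5: conn=35 S1=8 S2=43 S3=8 blocked=[]
Op 6: conn=24 S1=8 S2=32 S3=8 blocked=[]
Op 7: conn=5 S1=8 S2=13 S3=8 blocked=[]
Op 8: conn=-10 S1=8 S2=-2 S3=8 blocked=[1, 2, 3]
Op 9: conn=-10 S1=13 S2=-2 S3=8 blocked=[1, 2, 3]
Op 10: conn=11 S1=13 S2=-2 S3=8 blocked=[2]
Op 11: conn=11 S1=28 S2=-2 S3=8 blocked=[2]

Answer: S2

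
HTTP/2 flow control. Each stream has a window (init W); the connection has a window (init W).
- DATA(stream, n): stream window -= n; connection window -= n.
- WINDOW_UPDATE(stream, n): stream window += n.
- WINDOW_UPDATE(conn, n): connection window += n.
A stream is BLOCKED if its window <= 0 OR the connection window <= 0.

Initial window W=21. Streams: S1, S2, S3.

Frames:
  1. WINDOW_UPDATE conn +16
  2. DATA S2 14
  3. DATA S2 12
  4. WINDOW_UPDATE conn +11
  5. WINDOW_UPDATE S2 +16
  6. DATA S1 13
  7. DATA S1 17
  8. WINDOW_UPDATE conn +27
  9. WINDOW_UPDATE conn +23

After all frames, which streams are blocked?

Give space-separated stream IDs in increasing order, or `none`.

Answer: S1

Derivation:
Op 1: conn=37 S1=21 S2=21 S3=21 blocked=[]
Op 2: conn=23 S1=21 S2=7 S3=21 blocked=[]
Op 3: conn=11 S1=21 S2=-5 S3=21 blocked=[2]
Op 4: conn=22 S1=21 S2=-5 S3=21 blocked=[2]
Op 5: conn=22 S1=21 S2=11 S3=21 blocked=[]
Op 6: conn=9 S1=8 S2=11 S3=21 blocked=[]
Op 7: conn=-8 S1=-9 S2=11 S3=21 blocked=[1, 2, 3]
Op 8: conn=19 S1=-9 S2=11 S3=21 blocked=[1]
Op 9: conn=42 S1=-9 S2=11 S3=21 blocked=[1]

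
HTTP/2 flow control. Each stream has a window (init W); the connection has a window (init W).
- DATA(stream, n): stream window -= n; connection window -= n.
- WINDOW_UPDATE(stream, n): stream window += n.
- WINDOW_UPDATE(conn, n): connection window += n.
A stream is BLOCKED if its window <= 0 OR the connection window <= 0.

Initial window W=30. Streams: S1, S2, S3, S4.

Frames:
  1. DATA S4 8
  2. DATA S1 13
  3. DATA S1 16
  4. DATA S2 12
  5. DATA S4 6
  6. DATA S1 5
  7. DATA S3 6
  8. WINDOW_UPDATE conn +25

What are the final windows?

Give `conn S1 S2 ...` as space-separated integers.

Answer: -11 -4 18 24 16

Derivation:
Op 1: conn=22 S1=30 S2=30 S3=30 S4=22 blocked=[]
Op 2: conn=9 S1=17 S2=30 S3=30 S4=22 blocked=[]
Op 3: conn=-7 S1=1 S2=30 S3=30 S4=22 blocked=[1, 2, 3, 4]
Op 4: conn=-19 S1=1 S2=18 S3=30 S4=22 blocked=[1, 2, 3, 4]
Op 5: conn=-25 S1=1 S2=18 S3=30 S4=16 blocked=[1, 2, 3, 4]
Op 6: conn=-30 S1=-4 S2=18 S3=30 S4=16 blocked=[1, 2, 3, 4]
Op 7: conn=-36 S1=-4 S2=18 S3=24 S4=16 blocked=[1, 2, 3, 4]
Op 8: conn=-11 S1=-4 S2=18 S3=24 S4=16 blocked=[1, 2, 3, 4]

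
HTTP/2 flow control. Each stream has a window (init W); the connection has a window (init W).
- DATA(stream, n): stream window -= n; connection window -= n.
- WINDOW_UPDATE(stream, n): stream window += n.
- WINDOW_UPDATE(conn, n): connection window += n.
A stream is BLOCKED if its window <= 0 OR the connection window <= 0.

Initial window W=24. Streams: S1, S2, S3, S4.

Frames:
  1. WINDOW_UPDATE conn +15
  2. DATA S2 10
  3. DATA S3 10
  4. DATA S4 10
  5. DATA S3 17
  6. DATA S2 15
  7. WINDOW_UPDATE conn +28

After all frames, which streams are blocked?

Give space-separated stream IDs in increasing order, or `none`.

Answer: S2 S3

Derivation:
Op 1: conn=39 S1=24 S2=24 S3=24 S4=24 blocked=[]
Op 2: conn=29 S1=24 S2=14 S3=24 S4=24 blocked=[]
Op 3: conn=19 S1=24 S2=14 S3=14 S4=24 blocked=[]
Op 4: conn=9 S1=24 S2=14 S3=14 S4=14 blocked=[]
Op 5: conn=-8 S1=24 S2=14 S3=-3 S4=14 blocked=[1, 2, 3, 4]
Op 6: conn=-23 S1=24 S2=-1 S3=-3 S4=14 blocked=[1, 2, 3, 4]
Op 7: conn=5 S1=24 S2=-1 S3=-3 S4=14 blocked=[2, 3]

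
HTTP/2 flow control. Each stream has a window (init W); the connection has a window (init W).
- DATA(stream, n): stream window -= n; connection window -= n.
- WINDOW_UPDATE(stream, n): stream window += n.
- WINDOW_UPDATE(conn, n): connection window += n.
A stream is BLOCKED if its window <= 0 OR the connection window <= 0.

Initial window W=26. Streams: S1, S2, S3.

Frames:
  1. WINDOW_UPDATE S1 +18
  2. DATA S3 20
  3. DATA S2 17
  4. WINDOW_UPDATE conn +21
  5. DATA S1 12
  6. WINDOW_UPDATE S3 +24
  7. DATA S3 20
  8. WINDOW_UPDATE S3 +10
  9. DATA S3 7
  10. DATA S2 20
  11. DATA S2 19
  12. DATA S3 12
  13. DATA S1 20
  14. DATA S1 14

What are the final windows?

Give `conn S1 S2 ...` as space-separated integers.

Op 1: conn=26 S1=44 S2=26 S3=26 blocked=[]
Op 2: conn=6 S1=44 S2=26 S3=6 blocked=[]
Op 3: conn=-11 S1=44 S2=9 S3=6 blocked=[1, 2, 3]
Op 4: conn=10 S1=44 S2=9 S3=6 blocked=[]
Op 5: conn=-2 S1=32 S2=9 S3=6 blocked=[1, 2, 3]
Op 6: conn=-2 S1=32 S2=9 S3=30 blocked=[1, 2, 3]
Op 7: conn=-22 S1=32 S2=9 S3=10 blocked=[1, 2, 3]
Op 8: conn=-22 S1=32 S2=9 S3=20 blocked=[1, 2, 3]
Op 9: conn=-29 S1=32 S2=9 S3=13 blocked=[1, 2, 3]
Op 10: conn=-49 S1=32 S2=-11 S3=13 blocked=[1, 2, 3]
Op 11: conn=-68 S1=32 S2=-30 S3=13 blocked=[1, 2, 3]
Op 12: conn=-80 S1=32 S2=-30 S3=1 blocked=[1, 2, 3]
Op 13: conn=-100 S1=12 S2=-30 S3=1 blocked=[1, 2, 3]
Op 14: conn=-114 S1=-2 S2=-30 S3=1 blocked=[1, 2, 3]

Answer: -114 -2 -30 1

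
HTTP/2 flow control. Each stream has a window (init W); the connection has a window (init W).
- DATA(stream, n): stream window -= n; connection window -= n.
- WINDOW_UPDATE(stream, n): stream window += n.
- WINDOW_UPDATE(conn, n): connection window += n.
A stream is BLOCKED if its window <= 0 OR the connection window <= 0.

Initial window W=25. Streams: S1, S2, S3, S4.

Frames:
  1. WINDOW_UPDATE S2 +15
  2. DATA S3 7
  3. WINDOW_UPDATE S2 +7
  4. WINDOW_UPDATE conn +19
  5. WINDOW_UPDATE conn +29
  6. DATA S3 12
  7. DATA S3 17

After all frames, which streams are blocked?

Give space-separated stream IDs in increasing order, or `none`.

Answer: S3

Derivation:
Op 1: conn=25 S1=25 S2=40 S3=25 S4=25 blocked=[]
Op 2: conn=18 S1=25 S2=40 S3=18 S4=25 blocked=[]
Op 3: conn=18 S1=25 S2=47 S3=18 S4=25 blocked=[]
Op 4: conn=37 S1=25 S2=47 S3=18 S4=25 blocked=[]
Op 5: conn=66 S1=25 S2=47 S3=18 S4=25 blocked=[]
Op 6: conn=54 S1=25 S2=47 S3=6 S4=25 blocked=[]
Op 7: conn=37 S1=25 S2=47 S3=-11 S4=25 blocked=[3]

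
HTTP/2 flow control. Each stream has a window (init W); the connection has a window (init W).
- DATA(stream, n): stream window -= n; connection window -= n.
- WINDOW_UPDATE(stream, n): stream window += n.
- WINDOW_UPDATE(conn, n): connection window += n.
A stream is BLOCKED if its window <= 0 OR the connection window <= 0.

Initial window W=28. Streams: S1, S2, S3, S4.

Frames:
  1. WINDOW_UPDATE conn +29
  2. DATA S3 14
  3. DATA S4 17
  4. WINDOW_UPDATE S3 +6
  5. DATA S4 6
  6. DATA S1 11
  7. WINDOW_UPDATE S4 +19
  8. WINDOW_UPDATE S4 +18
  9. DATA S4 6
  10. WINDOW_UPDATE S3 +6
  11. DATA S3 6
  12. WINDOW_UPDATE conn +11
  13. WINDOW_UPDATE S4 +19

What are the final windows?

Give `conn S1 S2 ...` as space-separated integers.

Op 1: conn=57 S1=28 S2=28 S3=28 S4=28 blocked=[]
Op 2: conn=43 S1=28 S2=28 S3=14 S4=28 blocked=[]
Op 3: conn=26 S1=28 S2=28 S3=14 S4=11 blocked=[]
Op 4: conn=26 S1=28 S2=28 S3=20 S4=11 blocked=[]
Op 5: conn=20 S1=28 S2=28 S3=20 S4=5 blocked=[]
Op 6: conn=9 S1=17 S2=28 S3=20 S4=5 blocked=[]
Op 7: conn=9 S1=17 S2=28 S3=20 S4=24 blocked=[]
Op 8: conn=9 S1=17 S2=28 S3=20 S4=42 blocked=[]
Op 9: conn=3 S1=17 S2=28 S3=20 S4=36 blocked=[]
Op 10: conn=3 S1=17 S2=28 S3=26 S4=36 blocked=[]
Op 11: conn=-3 S1=17 S2=28 S3=20 S4=36 blocked=[1, 2, 3, 4]
Op 12: conn=8 S1=17 S2=28 S3=20 S4=36 blocked=[]
Op 13: conn=8 S1=17 S2=28 S3=20 S4=55 blocked=[]

Answer: 8 17 28 20 55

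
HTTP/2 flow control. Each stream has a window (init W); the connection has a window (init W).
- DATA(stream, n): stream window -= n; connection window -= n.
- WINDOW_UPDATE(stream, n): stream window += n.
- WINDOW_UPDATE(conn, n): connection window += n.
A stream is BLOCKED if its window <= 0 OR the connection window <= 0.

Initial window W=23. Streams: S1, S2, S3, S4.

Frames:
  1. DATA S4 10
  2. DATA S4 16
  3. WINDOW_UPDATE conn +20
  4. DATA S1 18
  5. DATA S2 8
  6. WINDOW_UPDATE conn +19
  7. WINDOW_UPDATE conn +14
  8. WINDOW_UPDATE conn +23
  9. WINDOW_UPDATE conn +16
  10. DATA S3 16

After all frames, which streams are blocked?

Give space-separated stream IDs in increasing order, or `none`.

Op 1: conn=13 S1=23 S2=23 S3=23 S4=13 blocked=[]
Op 2: conn=-3 S1=23 S2=23 S3=23 S4=-3 blocked=[1, 2, 3, 4]
Op 3: conn=17 S1=23 S2=23 S3=23 S4=-3 blocked=[4]
Op 4: conn=-1 S1=5 S2=23 S3=23 S4=-3 blocked=[1, 2, 3, 4]
Op 5: conn=-9 S1=5 S2=15 S3=23 S4=-3 blocked=[1, 2, 3, 4]
Op 6: conn=10 S1=5 S2=15 S3=23 S4=-3 blocked=[4]
Op 7: conn=24 S1=5 S2=15 S3=23 S4=-3 blocked=[4]
Op 8: conn=47 S1=5 S2=15 S3=23 S4=-3 blocked=[4]
Op 9: conn=63 S1=5 S2=15 S3=23 S4=-3 blocked=[4]
Op 10: conn=47 S1=5 S2=15 S3=7 S4=-3 blocked=[4]

Answer: S4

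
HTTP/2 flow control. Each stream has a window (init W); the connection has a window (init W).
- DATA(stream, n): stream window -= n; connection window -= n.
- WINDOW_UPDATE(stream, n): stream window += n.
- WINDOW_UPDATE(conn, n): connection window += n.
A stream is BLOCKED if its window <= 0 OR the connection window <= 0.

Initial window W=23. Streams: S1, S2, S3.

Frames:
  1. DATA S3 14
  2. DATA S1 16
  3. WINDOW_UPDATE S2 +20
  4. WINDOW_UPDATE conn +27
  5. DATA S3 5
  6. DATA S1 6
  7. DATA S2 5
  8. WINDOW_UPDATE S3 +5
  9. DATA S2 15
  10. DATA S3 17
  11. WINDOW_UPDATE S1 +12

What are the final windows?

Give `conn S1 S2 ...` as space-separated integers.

Answer: -28 13 23 -8

Derivation:
Op 1: conn=9 S1=23 S2=23 S3=9 blocked=[]
Op 2: conn=-7 S1=7 S2=23 S3=9 blocked=[1, 2, 3]
Op 3: conn=-7 S1=7 S2=43 S3=9 blocked=[1, 2, 3]
Op 4: conn=20 S1=7 S2=43 S3=9 blocked=[]
Op 5: conn=15 S1=7 S2=43 S3=4 blocked=[]
Op 6: conn=9 S1=1 S2=43 S3=4 blocked=[]
Op 7: conn=4 S1=1 S2=38 S3=4 blocked=[]
Op 8: conn=4 S1=1 S2=38 S3=9 blocked=[]
Op 9: conn=-11 S1=1 S2=23 S3=9 blocked=[1, 2, 3]
Op 10: conn=-28 S1=1 S2=23 S3=-8 blocked=[1, 2, 3]
Op 11: conn=-28 S1=13 S2=23 S3=-8 blocked=[1, 2, 3]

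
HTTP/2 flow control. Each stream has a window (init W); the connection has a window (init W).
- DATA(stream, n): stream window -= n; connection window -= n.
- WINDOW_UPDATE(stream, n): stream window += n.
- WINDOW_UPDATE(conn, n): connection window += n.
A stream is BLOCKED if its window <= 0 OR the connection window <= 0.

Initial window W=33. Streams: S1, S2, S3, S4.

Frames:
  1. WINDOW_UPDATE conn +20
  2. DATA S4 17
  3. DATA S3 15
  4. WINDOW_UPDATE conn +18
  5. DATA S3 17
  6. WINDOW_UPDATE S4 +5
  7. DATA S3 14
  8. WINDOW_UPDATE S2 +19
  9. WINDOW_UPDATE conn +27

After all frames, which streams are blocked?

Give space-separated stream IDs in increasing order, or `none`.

Op 1: conn=53 S1=33 S2=33 S3=33 S4=33 blocked=[]
Op 2: conn=36 S1=33 S2=33 S3=33 S4=16 blocked=[]
Op 3: conn=21 S1=33 S2=33 S3=18 S4=16 blocked=[]
Op 4: conn=39 S1=33 S2=33 S3=18 S4=16 blocked=[]
Op 5: conn=22 S1=33 S2=33 S3=1 S4=16 blocked=[]
Op 6: conn=22 S1=33 S2=33 S3=1 S4=21 blocked=[]
Op 7: conn=8 S1=33 S2=33 S3=-13 S4=21 blocked=[3]
Op 8: conn=8 S1=33 S2=52 S3=-13 S4=21 blocked=[3]
Op 9: conn=35 S1=33 S2=52 S3=-13 S4=21 blocked=[3]

Answer: S3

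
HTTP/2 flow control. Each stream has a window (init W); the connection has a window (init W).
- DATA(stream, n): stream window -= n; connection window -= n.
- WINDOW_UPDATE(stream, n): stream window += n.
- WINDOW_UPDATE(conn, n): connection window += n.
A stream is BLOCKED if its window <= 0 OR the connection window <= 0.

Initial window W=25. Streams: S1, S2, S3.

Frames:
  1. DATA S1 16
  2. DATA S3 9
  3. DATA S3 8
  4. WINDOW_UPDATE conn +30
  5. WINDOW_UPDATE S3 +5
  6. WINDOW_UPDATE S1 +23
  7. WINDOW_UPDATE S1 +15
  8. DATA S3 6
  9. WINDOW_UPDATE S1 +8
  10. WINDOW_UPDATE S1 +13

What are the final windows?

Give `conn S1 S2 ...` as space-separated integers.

Op 1: conn=9 S1=9 S2=25 S3=25 blocked=[]
Op 2: conn=0 S1=9 S2=25 S3=16 blocked=[1, 2, 3]
Op 3: conn=-8 S1=9 S2=25 S3=8 blocked=[1, 2, 3]
Op 4: conn=22 S1=9 S2=25 S3=8 blocked=[]
Op 5: conn=22 S1=9 S2=25 S3=13 blocked=[]
Op 6: conn=22 S1=32 S2=25 S3=13 blocked=[]
Op 7: conn=22 S1=47 S2=25 S3=13 blocked=[]
Op 8: conn=16 S1=47 S2=25 S3=7 blocked=[]
Op 9: conn=16 S1=55 S2=25 S3=7 blocked=[]
Op 10: conn=16 S1=68 S2=25 S3=7 blocked=[]

Answer: 16 68 25 7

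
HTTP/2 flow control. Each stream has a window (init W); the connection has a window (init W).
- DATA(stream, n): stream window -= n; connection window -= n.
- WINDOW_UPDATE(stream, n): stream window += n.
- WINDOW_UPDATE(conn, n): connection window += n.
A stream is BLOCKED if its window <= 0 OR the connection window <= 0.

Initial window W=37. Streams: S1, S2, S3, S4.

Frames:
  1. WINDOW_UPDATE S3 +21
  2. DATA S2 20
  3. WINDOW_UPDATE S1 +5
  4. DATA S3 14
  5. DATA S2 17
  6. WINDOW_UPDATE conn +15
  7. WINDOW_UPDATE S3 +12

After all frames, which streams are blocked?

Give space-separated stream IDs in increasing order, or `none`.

Answer: S2

Derivation:
Op 1: conn=37 S1=37 S2=37 S3=58 S4=37 blocked=[]
Op 2: conn=17 S1=37 S2=17 S3=58 S4=37 blocked=[]
Op 3: conn=17 S1=42 S2=17 S3=58 S4=37 blocked=[]
Op 4: conn=3 S1=42 S2=17 S3=44 S4=37 blocked=[]
Op 5: conn=-14 S1=42 S2=0 S3=44 S4=37 blocked=[1, 2, 3, 4]
Op 6: conn=1 S1=42 S2=0 S3=44 S4=37 blocked=[2]
Op 7: conn=1 S1=42 S2=0 S3=56 S4=37 blocked=[2]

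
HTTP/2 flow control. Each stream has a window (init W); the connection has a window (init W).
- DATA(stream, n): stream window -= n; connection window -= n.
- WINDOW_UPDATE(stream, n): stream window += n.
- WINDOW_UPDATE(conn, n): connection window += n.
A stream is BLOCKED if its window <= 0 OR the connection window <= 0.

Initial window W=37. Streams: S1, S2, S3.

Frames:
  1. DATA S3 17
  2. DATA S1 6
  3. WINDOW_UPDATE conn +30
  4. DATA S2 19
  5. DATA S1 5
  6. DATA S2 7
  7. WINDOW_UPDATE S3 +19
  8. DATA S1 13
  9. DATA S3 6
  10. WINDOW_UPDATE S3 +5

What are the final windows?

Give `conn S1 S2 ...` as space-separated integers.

Op 1: conn=20 S1=37 S2=37 S3=20 blocked=[]
Op 2: conn=14 S1=31 S2=37 S3=20 blocked=[]
Op 3: conn=44 S1=31 S2=37 S3=20 blocked=[]
Op 4: conn=25 S1=31 S2=18 S3=20 blocked=[]
Op 5: conn=20 S1=26 S2=18 S3=20 blocked=[]
Op 6: conn=13 S1=26 S2=11 S3=20 blocked=[]
Op 7: conn=13 S1=26 S2=11 S3=39 blocked=[]
Op 8: conn=0 S1=13 S2=11 S3=39 blocked=[1, 2, 3]
Op 9: conn=-6 S1=13 S2=11 S3=33 blocked=[1, 2, 3]
Op 10: conn=-6 S1=13 S2=11 S3=38 blocked=[1, 2, 3]

Answer: -6 13 11 38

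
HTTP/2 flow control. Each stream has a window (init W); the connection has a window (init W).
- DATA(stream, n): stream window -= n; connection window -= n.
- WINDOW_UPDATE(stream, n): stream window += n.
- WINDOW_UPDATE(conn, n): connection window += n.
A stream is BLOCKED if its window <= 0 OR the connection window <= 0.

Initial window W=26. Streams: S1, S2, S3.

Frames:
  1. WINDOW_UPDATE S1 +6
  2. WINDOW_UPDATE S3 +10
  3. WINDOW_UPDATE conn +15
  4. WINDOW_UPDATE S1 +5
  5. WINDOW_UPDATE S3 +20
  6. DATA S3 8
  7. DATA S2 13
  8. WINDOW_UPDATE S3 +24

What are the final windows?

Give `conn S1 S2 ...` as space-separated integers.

Answer: 20 37 13 72

Derivation:
Op 1: conn=26 S1=32 S2=26 S3=26 blocked=[]
Op 2: conn=26 S1=32 S2=26 S3=36 blocked=[]
Op 3: conn=41 S1=32 S2=26 S3=36 blocked=[]
Op 4: conn=41 S1=37 S2=26 S3=36 blocked=[]
Op 5: conn=41 S1=37 S2=26 S3=56 blocked=[]
Op 6: conn=33 S1=37 S2=26 S3=48 blocked=[]
Op 7: conn=20 S1=37 S2=13 S3=48 blocked=[]
Op 8: conn=20 S1=37 S2=13 S3=72 blocked=[]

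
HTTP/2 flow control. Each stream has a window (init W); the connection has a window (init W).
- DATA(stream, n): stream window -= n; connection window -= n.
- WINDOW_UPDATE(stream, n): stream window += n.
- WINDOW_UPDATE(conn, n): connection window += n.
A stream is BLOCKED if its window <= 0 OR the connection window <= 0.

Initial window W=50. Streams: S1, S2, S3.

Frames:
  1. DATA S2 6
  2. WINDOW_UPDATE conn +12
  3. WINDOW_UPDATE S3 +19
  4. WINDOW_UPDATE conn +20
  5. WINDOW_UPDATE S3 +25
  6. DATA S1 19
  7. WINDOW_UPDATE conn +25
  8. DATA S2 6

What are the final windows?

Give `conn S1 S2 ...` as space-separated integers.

Op 1: conn=44 S1=50 S2=44 S3=50 blocked=[]
Op 2: conn=56 S1=50 S2=44 S3=50 blocked=[]
Op 3: conn=56 S1=50 S2=44 S3=69 blocked=[]
Op 4: conn=76 S1=50 S2=44 S3=69 blocked=[]
Op 5: conn=76 S1=50 S2=44 S3=94 blocked=[]
Op 6: conn=57 S1=31 S2=44 S3=94 blocked=[]
Op 7: conn=82 S1=31 S2=44 S3=94 blocked=[]
Op 8: conn=76 S1=31 S2=38 S3=94 blocked=[]

Answer: 76 31 38 94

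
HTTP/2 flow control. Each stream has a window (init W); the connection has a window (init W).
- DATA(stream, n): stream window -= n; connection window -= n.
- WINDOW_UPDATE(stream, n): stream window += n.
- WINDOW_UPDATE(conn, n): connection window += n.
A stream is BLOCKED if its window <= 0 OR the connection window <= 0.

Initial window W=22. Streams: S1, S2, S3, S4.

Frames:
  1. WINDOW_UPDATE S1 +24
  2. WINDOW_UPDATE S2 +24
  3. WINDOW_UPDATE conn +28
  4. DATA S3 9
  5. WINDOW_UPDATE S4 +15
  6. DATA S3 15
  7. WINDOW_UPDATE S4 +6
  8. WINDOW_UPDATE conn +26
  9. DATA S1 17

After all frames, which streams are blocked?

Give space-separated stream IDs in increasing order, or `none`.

Op 1: conn=22 S1=46 S2=22 S3=22 S4=22 blocked=[]
Op 2: conn=22 S1=46 S2=46 S3=22 S4=22 blocked=[]
Op 3: conn=50 S1=46 S2=46 S3=22 S4=22 blocked=[]
Op 4: conn=41 S1=46 S2=46 S3=13 S4=22 blocked=[]
Op 5: conn=41 S1=46 S2=46 S3=13 S4=37 blocked=[]
Op 6: conn=26 S1=46 S2=46 S3=-2 S4=37 blocked=[3]
Op 7: conn=26 S1=46 S2=46 S3=-2 S4=43 blocked=[3]
Op 8: conn=52 S1=46 S2=46 S3=-2 S4=43 blocked=[3]
Op 9: conn=35 S1=29 S2=46 S3=-2 S4=43 blocked=[3]

Answer: S3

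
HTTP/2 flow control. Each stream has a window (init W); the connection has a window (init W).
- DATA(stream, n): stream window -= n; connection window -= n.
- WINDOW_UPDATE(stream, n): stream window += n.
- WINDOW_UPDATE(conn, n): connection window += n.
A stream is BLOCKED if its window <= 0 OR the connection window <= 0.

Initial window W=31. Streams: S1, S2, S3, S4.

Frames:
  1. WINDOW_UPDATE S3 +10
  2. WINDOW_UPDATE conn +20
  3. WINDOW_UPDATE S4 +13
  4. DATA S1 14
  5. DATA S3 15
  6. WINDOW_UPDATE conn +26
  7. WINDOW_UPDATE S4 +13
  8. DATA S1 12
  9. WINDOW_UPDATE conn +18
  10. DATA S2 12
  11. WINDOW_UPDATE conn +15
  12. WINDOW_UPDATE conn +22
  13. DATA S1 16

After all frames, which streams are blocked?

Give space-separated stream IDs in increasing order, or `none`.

Answer: S1

Derivation:
Op 1: conn=31 S1=31 S2=31 S3=41 S4=31 blocked=[]
Op 2: conn=51 S1=31 S2=31 S3=41 S4=31 blocked=[]
Op 3: conn=51 S1=31 S2=31 S3=41 S4=44 blocked=[]
Op 4: conn=37 S1=17 S2=31 S3=41 S4=44 blocked=[]
Op 5: conn=22 S1=17 S2=31 S3=26 S4=44 blocked=[]
Op 6: conn=48 S1=17 S2=31 S3=26 S4=44 blocked=[]
Op 7: conn=48 S1=17 S2=31 S3=26 S4=57 blocked=[]
Op 8: conn=36 S1=5 S2=31 S3=26 S4=57 blocked=[]
Op 9: conn=54 S1=5 S2=31 S3=26 S4=57 blocked=[]
Op 10: conn=42 S1=5 S2=19 S3=26 S4=57 blocked=[]
Op 11: conn=57 S1=5 S2=19 S3=26 S4=57 blocked=[]
Op 12: conn=79 S1=5 S2=19 S3=26 S4=57 blocked=[]
Op 13: conn=63 S1=-11 S2=19 S3=26 S4=57 blocked=[1]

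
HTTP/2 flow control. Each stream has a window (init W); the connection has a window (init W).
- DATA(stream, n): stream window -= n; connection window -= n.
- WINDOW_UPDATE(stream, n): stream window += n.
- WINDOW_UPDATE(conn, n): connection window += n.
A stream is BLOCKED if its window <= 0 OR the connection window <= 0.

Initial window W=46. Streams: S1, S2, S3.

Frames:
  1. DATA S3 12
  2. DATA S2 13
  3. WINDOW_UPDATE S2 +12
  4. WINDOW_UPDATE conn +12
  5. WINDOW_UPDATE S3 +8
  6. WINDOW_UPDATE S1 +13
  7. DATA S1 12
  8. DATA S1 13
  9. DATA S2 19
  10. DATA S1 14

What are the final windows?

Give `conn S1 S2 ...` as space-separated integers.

Op 1: conn=34 S1=46 S2=46 S3=34 blocked=[]
Op 2: conn=21 S1=46 S2=33 S3=34 blocked=[]
Op 3: conn=21 S1=46 S2=45 S3=34 blocked=[]
Op 4: conn=33 S1=46 S2=45 S3=34 blocked=[]
Op 5: conn=33 S1=46 S2=45 S3=42 blocked=[]
Op 6: conn=33 S1=59 S2=45 S3=42 blocked=[]
Op 7: conn=21 S1=47 S2=45 S3=42 blocked=[]
Op 8: conn=8 S1=34 S2=45 S3=42 blocked=[]
Op 9: conn=-11 S1=34 S2=26 S3=42 blocked=[1, 2, 3]
Op 10: conn=-25 S1=20 S2=26 S3=42 blocked=[1, 2, 3]

Answer: -25 20 26 42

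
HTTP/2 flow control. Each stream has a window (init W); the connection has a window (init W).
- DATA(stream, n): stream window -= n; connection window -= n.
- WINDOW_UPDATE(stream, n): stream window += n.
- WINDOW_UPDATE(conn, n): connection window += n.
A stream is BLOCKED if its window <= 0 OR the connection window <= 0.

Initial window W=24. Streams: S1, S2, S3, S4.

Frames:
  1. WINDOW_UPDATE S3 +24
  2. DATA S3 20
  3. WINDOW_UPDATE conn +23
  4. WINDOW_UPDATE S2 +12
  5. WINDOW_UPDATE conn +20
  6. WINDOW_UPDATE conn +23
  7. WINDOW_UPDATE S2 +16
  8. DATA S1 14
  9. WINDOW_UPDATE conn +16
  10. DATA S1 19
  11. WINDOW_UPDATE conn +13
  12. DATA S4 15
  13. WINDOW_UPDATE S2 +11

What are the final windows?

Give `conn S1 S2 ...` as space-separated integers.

Op 1: conn=24 S1=24 S2=24 S3=48 S4=24 blocked=[]
Op 2: conn=4 S1=24 S2=24 S3=28 S4=24 blocked=[]
Op 3: conn=27 S1=24 S2=24 S3=28 S4=24 blocked=[]
Op 4: conn=27 S1=24 S2=36 S3=28 S4=24 blocked=[]
Op 5: conn=47 S1=24 S2=36 S3=28 S4=24 blocked=[]
Op 6: conn=70 S1=24 S2=36 S3=28 S4=24 blocked=[]
Op 7: conn=70 S1=24 S2=52 S3=28 S4=24 blocked=[]
Op 8: conn=56 S1=10 S2=52 S3=28 S4=24 blocked=[]
Op 9: conn=72 S1=10 S2=52 S3=28 S4=24 blocked=[]
Op 10: conn=53 S1=-9 S2=52 S3=28 S4=24 blocked=[1]
Op 11: conn=66 S1=-9 S2=52 S3=28 S4=24 blocked=[1]
Op 12: conn=51 S1=-9 S2=52 S3=28 S4=9 blocked=[1]
Op 13: conn=51 S1=-9 S2=63 S3=28 S4=9 blocked=[1]

Answer: 51 -9 63 28 9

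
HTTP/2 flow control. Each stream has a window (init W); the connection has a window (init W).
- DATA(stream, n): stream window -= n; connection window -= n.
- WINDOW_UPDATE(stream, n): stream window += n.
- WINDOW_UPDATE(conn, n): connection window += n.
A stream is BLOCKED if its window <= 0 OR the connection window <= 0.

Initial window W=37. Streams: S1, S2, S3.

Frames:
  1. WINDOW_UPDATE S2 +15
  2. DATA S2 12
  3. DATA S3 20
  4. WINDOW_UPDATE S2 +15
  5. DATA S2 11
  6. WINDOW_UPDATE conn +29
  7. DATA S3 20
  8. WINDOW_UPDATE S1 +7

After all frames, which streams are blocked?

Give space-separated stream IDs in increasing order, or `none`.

Op 1: conn=37 S1=37 S2=52 S3=37 blocked=[]
Op 2: conn=25 S1=37 S2=40 S3=37 blocked=[]
Op 3: conn=5 S1=37 S2=40 S3=17 blocked=[]
Op 4: conn=5 S1=37 S2=55 S3=17 blocked=[]
Op 5: conn=-6 S1=37 S2=44 S3=17 blocked=[1, 2, 3]
Op 6: conn=23 S1=37 S2=44 S3=17 blocked=[]
Op 7: conn=3 S1=37 S2=44 S3=-3 blocked=[3]
Op 8: conn=3 S1=44 S2=44 S3=-3 blocked=[3]

Answer: S3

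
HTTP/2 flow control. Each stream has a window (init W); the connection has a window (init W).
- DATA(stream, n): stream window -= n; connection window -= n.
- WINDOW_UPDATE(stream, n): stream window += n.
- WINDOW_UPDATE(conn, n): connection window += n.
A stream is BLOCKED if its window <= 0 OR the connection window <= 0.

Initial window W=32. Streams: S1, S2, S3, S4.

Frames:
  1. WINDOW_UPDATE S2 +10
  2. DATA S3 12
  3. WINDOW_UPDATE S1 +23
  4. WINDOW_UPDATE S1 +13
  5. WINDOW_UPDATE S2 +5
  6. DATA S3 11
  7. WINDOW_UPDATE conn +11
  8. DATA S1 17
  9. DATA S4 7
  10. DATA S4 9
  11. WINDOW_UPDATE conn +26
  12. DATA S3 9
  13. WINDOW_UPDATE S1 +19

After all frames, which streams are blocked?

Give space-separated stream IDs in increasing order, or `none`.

Answer: S3

Derivation:
Op 1: conn=32 S1=32 S2=42 S3=32 S4=32 blocked=[]
Op 2: conn=20 S1=32 S2=42 S3=20 S4=32 blocked=[]
Op 3: conn=20 S1=55 S2=42 S3=20 S4=32 blocked=[]
Op 4: conn=20 S1=68 S2=42 S3=20 S4=32 blocked=[]
Op 5: conn=20 S1=68 S2=47 S3=20 S4=32 blocked=[]
Op 6: conn=9 S1=68 S2=47 S3=9 S4=32 blocked=[]
Op 7: conn=20 S1=68 S2=47 S3=9 S4=32 blocked=[]
Op 8: conn=3 S1=51 S2=47 S3=9 S4=32 blocked=[]
Op 9: conn=-4 S1=51 S2=47 S3=9 S4=25 blocked=[1, 2, 3, 4]
Op 10: conn=-13 S1=51 S2=47 S3=9 S4=16 blocked=[1, 2, 3, 4]
Op 11: conn=13 S1=51 S2=47 S3=9 S4=16 blocked=[]
Op 12: conn=4 S1=51 S2=47 S3=0 S4=16 blocked=[3]
Op 13: conn=4 S1=70 S2=47 S3=0 S4=16 blocked=[3]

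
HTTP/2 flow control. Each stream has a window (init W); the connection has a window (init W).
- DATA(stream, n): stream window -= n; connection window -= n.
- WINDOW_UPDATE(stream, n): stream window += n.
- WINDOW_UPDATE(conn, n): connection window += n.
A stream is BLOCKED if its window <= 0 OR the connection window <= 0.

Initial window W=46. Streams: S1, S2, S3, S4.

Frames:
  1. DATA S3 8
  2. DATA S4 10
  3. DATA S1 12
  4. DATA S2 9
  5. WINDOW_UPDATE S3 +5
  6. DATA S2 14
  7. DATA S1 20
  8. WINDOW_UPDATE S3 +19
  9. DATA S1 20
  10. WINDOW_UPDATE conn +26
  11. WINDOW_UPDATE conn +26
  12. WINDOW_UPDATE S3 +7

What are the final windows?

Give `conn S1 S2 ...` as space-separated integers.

Answer: 5 -6 23 69 36

Derivation:
Op 1: conn=38 S1=46 S2=46 S3=38 S4=46 blocked=[]
Op 2: conn=28 S1=46 S2=46 S3=38 S4=36 blocked=[]
Op 3: conn=16 S1=34 S2=46 S3=38 S4=36 blocked=[]
Op 4: conn=7 S1=34 S2=37 S3=38 S4=36 blocked=[]
Op 5: conn=7 S1=34 S2=37 S3=43 S4=36 blocked=[]
Op 6: conn=-7 S1=34 S2=23 S3=43 S4=36 blocked=[1, 2, 3, 4]
Op 7: conn=-27 S1=14 S2=23 S3=43 S4=36 blocked=[1, 2, 3, 4]
Op 8: conn=-27 S1=14 S2=23 S3=62 S4=36 blocked=[1, 2, 3, 4]
Op 9: conn=-47 S1=-6 S2=23 S3=62 S4=36 blocked=[1, 2, 3, 4]
Op 10: conn=-21 S1=-6 S2=23 S3=62 S4=36 blocked=[1, 2, 3, 4]
Op 11: conn=5 S1=-6 S2=23 S3=62 S4=36 blocked=[1]
Op 12: conn=5 S1=-6 S2=23 S3=69 S4=36 blocked=[1]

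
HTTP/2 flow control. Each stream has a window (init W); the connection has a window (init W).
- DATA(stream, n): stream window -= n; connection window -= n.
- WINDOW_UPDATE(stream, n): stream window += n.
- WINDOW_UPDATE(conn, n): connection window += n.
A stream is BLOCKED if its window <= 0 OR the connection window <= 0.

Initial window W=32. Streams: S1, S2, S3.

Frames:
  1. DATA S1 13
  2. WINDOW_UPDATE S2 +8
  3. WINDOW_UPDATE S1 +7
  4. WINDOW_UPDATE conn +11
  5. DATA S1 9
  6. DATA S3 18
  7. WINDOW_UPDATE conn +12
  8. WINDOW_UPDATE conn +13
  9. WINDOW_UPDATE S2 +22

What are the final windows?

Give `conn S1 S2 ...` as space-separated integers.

Answer: 28 17 62 14

Derivation:
Op 1: conn=19 S1=19 S2=32 S3=32 blocked=[]
Op 2: conn=19 S1=19 S2=40 S3=32 blocked=[]
Op 3: conn=19 S1=26 S2=40 S3=32 blocked=[]
Op 4: conn=30 S1=26 S2=40 S3=32 blocked=[]
Op 5: conn=21 S1=17 S2=40 S3=32 blocked=[]
Op 6: conn=3 S1=17 S2=40 S3=14 blocked=[]
Op 7: conn=15 S1=17 S2=40 S3=14 blocked=[]
Op 8: conn=28 S1=17 S2=40 S3=14 blocked=[]
Op 9: conn=28 S1=17 S2=62 S3=14 blocked=[]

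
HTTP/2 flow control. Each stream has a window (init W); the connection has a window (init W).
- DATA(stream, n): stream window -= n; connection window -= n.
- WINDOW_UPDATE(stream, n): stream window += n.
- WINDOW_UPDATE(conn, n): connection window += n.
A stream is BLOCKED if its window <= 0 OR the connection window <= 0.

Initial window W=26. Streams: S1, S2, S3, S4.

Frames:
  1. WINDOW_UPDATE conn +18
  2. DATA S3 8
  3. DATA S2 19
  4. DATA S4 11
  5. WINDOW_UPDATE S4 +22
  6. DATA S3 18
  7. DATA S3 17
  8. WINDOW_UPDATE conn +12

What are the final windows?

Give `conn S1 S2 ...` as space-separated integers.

Op 1: conn=44 S1=26 S2=26 S3=26 S4=26 blocked=[]
Op 2: conn=36 S1=26 S2=26 S3=18 S4=26 blocked=[]
Op 3: conn=17 S1=26 S2=7 S3=18 S4=26 blocked=[]
Op 4: conn=6 S1=26 S2=7 S3=18 S4=15 blocked=[]
Op 5: conn=6 S1=26 S2=7 S3=18 S4=37 blocked=[]
Op 6: conn=-12 S1=26 S2=7 S3=0 S4=37 blocked=[1, 2, 3, 4]
Op 7: conn=-29 S1=26 S2=7 S3=-17 S4=37 blocked=[1, 2, 3, 4]
Op 8: conn=-17 S1=26 S2=7 S3=-17 S4=37 blocked=[1, 2, 3, 4]

Answer: -17 26 7 -17 37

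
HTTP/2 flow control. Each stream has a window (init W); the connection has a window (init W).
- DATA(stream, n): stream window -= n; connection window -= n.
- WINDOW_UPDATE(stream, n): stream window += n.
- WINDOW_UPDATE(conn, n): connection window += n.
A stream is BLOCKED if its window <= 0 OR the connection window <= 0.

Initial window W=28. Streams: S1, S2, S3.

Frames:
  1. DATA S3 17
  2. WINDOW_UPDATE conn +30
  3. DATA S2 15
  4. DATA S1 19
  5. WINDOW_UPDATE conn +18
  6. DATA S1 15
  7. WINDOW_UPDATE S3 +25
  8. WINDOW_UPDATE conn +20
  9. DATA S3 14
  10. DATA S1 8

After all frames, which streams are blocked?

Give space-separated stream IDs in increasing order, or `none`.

Answer: S1

Derivation:
Op 1: conn=11 S1=28 S2=28 S3=11 blocked=[]
Op 2: conn=41 S1=28 S2=28 S3=11 blocked=[]
Op 3: conn=26 S1=28 S2=13 S3=11 blocked=[]
Op 4: conn=7 S1=9 S2=13 S3=11 blocked=[]
Op 5: conn=25 S1=9 S2=13 S3=11 blocked=[]
Op 6: conn=10 S1=-6 S2=13 S3=11 blocked=[1]
Op 7: conn=10 S1=-6 S2=13 S3=36 blocked=[1]
Op 8: conn=30 S1=-6 S2=13 S3=36 blocked=[1]
Op 9: conn=16 S1=-6 S2=13 S3=22 blocked=[1]
Op 10: conn=8 S1=-14 S2=13 S3=22 blocked=[1]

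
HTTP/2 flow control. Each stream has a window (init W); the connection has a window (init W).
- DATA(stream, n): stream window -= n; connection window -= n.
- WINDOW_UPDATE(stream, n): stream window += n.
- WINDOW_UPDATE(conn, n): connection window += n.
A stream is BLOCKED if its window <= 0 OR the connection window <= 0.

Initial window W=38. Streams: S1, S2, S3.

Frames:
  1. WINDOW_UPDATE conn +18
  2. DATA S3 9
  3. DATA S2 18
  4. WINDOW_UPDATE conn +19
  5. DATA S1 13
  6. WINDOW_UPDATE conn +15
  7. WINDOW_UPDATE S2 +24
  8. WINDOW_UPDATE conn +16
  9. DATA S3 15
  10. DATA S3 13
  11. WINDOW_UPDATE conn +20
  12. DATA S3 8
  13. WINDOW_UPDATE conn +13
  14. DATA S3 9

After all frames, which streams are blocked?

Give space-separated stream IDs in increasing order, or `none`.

Answer: S3

Derivation:
Op 1: conn=56 S1=38 S2=38 S3=38 blocked=[]
Op 2: conn=47 S1=38 S2=38 S3=29 blocked=[]
Op 3: conn=29 S1=38 S2=20 S3=29 blocked=[]
Op 4: conn=48 S1=38 S2=20 S3=29 blocked=[]
Op 5: conn=35 S1=25 S2=20 S3=29 blocked=[]
Op 6: conn=50 S1=25 S2=20 S3=29 blocked=[]
Op 7: conn=50 S1=25 S2=44 S3=29 blocked=[]
Op 8: conn=66 S1=25 S2=44 S3=29 blocked=[]
Op 9: conn=51 S1=25 S2=44 S3=14 blocked=[]
Op 10: conn=38 S1=25 S2=44 S3=1 blocked=[]
Op 11: conn=58 S1=25 S2=44 S3=1 blocked=[]
Op 12: conn=50 S1=25 S2=44 S3=-7 blocked=[3]
Op 13: conn=63 S1=25 S2=44 S3=-7 blocked=[3]
Op 14: conn=54 S1=25 S2=44 S3=-16 blocked=[3]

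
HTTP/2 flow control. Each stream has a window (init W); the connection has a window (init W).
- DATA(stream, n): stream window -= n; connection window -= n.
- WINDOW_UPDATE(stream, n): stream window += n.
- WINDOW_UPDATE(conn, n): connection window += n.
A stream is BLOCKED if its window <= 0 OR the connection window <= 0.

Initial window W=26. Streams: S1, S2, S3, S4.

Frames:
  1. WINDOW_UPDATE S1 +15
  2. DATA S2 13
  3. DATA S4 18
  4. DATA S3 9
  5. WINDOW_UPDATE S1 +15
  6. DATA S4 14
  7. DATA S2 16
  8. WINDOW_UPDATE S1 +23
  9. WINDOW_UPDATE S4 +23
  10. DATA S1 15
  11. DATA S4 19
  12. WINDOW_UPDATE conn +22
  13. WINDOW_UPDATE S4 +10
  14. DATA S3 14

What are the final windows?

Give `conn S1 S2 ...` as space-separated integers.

Answer: -70 64 -3 3 8

Derivation:
Op 1: conn=26 S1=41 S2=26 S3=26 S4=26 blocked=[]
Op 2: conn=13 S1=41 S2=13 S3=26 S4=26 blocked=[]
Op 3: conn=-5 S1=41 S2=13 S3=26 S4=8 blocked=[1, 2, 3, 4]
Op 4: conn=-14 S1=41 S2=13 S3=17 S4=8 blocked=[1, 2, 3, 4]
Op 5: conn=-14 S1=56 S2=13 S3=17 S4=8 blocked=[1, 2, 3, 4]
Op 6: conn=-28 S1=56 S2=13 S3=17 S4=-6 blocked=[1, 2, 3, 4]
Op 7: conn=-44 S1=56 S2=-3 S3=17 S4=-6 blocked=[1, 2, 3, 4]
Op 8: conn=-44 S1=79 S2=-3 S3=17 S4=-6 blocked=[1, 2, 3, 4]
Op 9: conn=-44 S1=79 S2=-3 S3=17 S4=17 blocked=[1, 2, 3, 4]
Op 10: conn=-59 S1=64 S2=-3 S3=17 S4=17 blocked=[1, 2, 3, 4]
Op 11: conn=-78 S1=64 S2=-3 S3=17 S4=-2 blocked=[1, 2, 3, 4]
Op 12: conn=-56 S1=64 S2=-3 S3=17 S4=-2 blocked=[1, 2, 3, 4]
Op 13: conn=-56 S1=64 S2=-3 S3=17 S4=8 blocked=[1, 2, 3, 4]
Op 14: conn=-70 S1=64 S2=-3 S3=3 S4=8 blocked=[1, 2, 3, 4]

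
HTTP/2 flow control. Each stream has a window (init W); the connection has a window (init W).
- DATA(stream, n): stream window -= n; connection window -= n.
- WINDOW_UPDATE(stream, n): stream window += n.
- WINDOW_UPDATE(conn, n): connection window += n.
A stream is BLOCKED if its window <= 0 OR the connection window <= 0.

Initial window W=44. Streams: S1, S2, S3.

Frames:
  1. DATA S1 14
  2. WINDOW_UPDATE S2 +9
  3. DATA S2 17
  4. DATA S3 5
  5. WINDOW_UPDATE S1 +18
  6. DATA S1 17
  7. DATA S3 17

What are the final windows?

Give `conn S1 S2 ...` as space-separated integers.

Op 1: conn=30 S1=30 S2=44 S3=44 blocked=[]
Op 2: conn=30 S1=30 S2=53 S3=44 blocked=[]
Op 3: conn=13 S1=30 S2=36 S3=44 blocked=[]
Op 4: conn=8 S1=30 S2=36 S3=39 blocked=[]
Op 5: conn=8 S1=48 S2=36 S3=39 blocked=[]
Op 6: conn=-9 S1=31 S2=36 S3=39 blocked=[1, 2, 3]
Op 7: conn=-26 S1=31 S2=36 S3=22 blocked=[1, 2, 3]

Answer: -26 31 36 22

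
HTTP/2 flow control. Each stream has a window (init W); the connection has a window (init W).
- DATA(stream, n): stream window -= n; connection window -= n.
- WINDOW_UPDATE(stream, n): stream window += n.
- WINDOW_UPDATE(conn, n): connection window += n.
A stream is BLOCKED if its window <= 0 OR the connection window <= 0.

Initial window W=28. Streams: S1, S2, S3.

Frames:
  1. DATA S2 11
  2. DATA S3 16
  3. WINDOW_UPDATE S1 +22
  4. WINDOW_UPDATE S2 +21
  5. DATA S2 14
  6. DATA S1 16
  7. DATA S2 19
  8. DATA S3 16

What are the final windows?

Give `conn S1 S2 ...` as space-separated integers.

Answer: -64 34 5 -4

Derivation:
Op 1: conn=17 S1=28 S2=17 S3=28 blocked=[]
Op 2: conn=1 S1=28 S2=17 S3=12 blocked=[]
Op 3: conn=1 S1=50 S2=17 S3=12 blocked=[]
Op 4: conn=1 S1=50 S2=38 S3=12 blocked=[]
Op 5: conn=-13 S1=50 S2=24 S3=12 blocked=[1, 2, 3]
Op 6: conn=-29 S1=34 S2=24 S3=12 blocked=[1, 2, 3]
Op 7: conn=-48 S1=34 S2=5 S3=12 blocked=[1, 2, 3]
Op 8: conn=-64 S1=34 S2=5 S3=-4 blocked=[1, 2, 3]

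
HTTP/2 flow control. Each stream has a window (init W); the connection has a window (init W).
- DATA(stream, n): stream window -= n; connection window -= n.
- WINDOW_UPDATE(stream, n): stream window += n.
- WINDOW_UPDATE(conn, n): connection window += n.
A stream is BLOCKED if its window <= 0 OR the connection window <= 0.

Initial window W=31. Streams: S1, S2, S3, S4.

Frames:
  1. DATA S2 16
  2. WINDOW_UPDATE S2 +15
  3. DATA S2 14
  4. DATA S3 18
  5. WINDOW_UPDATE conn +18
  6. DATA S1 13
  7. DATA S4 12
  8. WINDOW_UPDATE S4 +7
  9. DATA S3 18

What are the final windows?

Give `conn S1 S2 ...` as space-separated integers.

Op 1: conn=15 S1=31 S2=15 S3=31 S4=31 blocked=[]
Op 2: conn=15 S1=31 S2=30 S3=31 S4=31 blocked=[]
Op 3: conn=1 S1=31 S2=16 S3=31 S4=31 blocked=[]
Op 4: conn=-17 S1=31 S2=16 S3=13 S4=31 blocked=[1, 2, 3, 4]
Op 5: conn=1 S1=31 S2=16 S3=13 S4=31 blocked=[]
Op 6: conn=-12 S1=18 S2=16 S3=13 S4=31 blocked=[1, 2, 3, 4]
Op 7: conn=-24 S1=18 S2=16 S3=13 S4=19 blocked=[1, 2, 3, 4]
Op 8: conn=-24 S1=18 S2=16 S3=13 S4=26 blocked=[1, 2, 3, 4]
Op 9: conn=-42 S1=18 S2=16 S3=-5 S4=26 blocked=[1, 2, 3, 4]

Answer: -42 18 16 -5 26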